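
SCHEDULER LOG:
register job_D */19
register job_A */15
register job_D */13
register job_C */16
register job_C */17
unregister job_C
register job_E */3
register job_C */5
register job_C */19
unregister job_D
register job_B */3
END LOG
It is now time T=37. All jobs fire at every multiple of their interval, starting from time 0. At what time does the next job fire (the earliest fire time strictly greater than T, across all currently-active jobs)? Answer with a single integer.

Op 1: register job_D */19 -> active={job_D:*/19}
Op 2: register job_A */15 -> active={job_A:*/15, job_D:*/19}
Op 3: register job_D */13 -> active={job_A:*/15, job_D:*/13}
Op 4: register job_C */16 -> active={job_A:*/15, job_C:*/16, job_D:*/13}
Op 5: register job_C */17 -> active={job_A:*/15, job_C:*/17, job_D:*/13}
Op 6: unregister job_C -> active={job_A:*/15, job_D:*/13}
Op 7: register job_E */3 -> active={job_A:*/15, job_D:*/13, job_E:*/3}
Op 8: register job_C */5 -> active={job_A:*/15, job_C:*/5, job_D:*/13, job_E:*/3}
Op 9: register job_C */19 -> active={job_A:*/15, job_C:*/19, job_D:*/13, job_E:*/3}
Op 10: unregister job_D -> active={job_A:*/15, job_C:*/19, job_E:*/3}
Op 11: register job_B */3 -> active={job_A:*/15, job_B:*/3, job_C:*/19, job_E:*/3}
  job_A: interval 15, next fire after T=37 is 45
  job_B: interval 3, next fire after T=37 is 39
  job_C: interval 19, next fire after T=37 is 38
  job_E: interval 3, next fire after T=37 is 39
Earliest fire time = 38 (job job_C)

Answer: 38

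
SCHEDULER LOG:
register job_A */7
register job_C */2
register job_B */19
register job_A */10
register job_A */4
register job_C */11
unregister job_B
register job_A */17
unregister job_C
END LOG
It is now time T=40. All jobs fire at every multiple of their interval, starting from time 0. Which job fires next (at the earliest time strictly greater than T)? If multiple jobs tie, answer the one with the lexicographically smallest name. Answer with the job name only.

Answer: job_A

Derivation:
Op 1: register job_A */7 -> active={job_A:*/7}
Op 2: register job_C */2 -> active={job_A:*/7, job_C:*/2}
Op 3: register job_B */19 -> active={job_A:*/7, job_B:*/19, job_C:*/2}
Op 4: register job_A */10 -> active={job_A:*/10, job_B:*/19, job_C:*/2}
Op 5: register job_A */4 -> active={job_A:*/4, job_B:*/19, job_C:*/2}
Op 6: register job_C */11 -> active={job_A:*/4, job_B:*/19, job_C:*/11}
Op 7: unregister job_B -> active={job_A:*/4, job_C:*/11}
Op 8: register job_A */17 -> active={job_A:*/17, job_C:*/11}
Op 9: unregister job_C -> active={job_A:*/17}
  job_A: interval 17, next fire after T=40 is 51
Earliest = 51, winner (lex tiebreak) = job_A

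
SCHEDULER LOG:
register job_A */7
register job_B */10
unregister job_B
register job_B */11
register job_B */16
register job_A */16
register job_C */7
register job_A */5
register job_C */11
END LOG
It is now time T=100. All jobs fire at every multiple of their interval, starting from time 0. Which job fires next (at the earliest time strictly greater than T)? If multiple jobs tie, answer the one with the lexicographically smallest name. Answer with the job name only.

Answer: job_A

Derivation:
Op 1: register job_A */7 -> active={job_A:*/7}
Op 2: register job_B */10 -> active={job_A:*/7, job_B:*/10}
Op 3: unregister job_B -> active={job_A:*/7}
Op 4: register job_B */11 -> active={job_A:*/7, job_B:*/11}
Op 5: register job_B */16 -> active={job_A:*/7, job_B:*/16}
Op 6: register job_A */16 -> active={job_A:*/16, job_B:*/16}
Op 7: register job_C */7 -> active={job_A:*/16, job_B:*/16, job_C:*/7}
Op 8: register job_A */5 -> active={job_A:*/5, job_B:*/16, job_C:*/7}
Op 9: register job_C */11 -> active={job_A:*/5, job_B:*/16, job_C:*/11}
  job_A: interval 5, next fire after T=100 is 105
  job_B: interval 16, next fire after T=100 is 112
  job_C: interval 11, next fire after T=100 is 110
Earliest = 105, winner (lex tiebreak) = job_A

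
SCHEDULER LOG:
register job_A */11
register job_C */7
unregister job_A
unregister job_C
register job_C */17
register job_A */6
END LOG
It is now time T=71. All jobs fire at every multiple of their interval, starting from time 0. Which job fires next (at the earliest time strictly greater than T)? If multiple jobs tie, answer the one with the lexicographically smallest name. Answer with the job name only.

Answer: job_A

Derivation:
Op 1: register job_A */11 -> active={job_A:*/11}
Op 2: register job_C */7 -> active={job_A:*/11, job_C:*/7}
Op 3: unregister job_A -> active={job_C:*/7}
Op 4: unregister job_C -> active={}
Op 5: register job_C */17 -> active={job_C:*/17}
Op 6: register job_A */6 -> active={job_A:*/6, job_C:*/17}
  job_A: interval 6, next fire after T=71 is 72
  job_C: interval 17, next fire after T=71 is 85
Earliest = 72, winner (lex tiebreak) = job_A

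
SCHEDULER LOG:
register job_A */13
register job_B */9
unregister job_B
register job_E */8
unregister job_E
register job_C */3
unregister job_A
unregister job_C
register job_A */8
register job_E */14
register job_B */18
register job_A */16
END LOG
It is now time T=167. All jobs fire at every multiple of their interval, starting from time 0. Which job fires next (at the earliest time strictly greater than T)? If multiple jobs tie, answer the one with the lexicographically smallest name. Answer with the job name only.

Answer: job_E

Derivation:
Op 1: register job_A */13 -> active={job_A:*/13}
Op 2: register job_B */9 -> active={job_A:*/13, job_B:*/9}
Op 3: unregister job_B -> active={job_A:*/13}
Op 4: register job_E */8 -> active={job_A:*/13, job_E:*/8}
Op 5: unregister job_E -> active={job_A:*/13}
Op 6: register job_C */3 -> active={job_A:*/13, job_C:*/3}
Op 7: unregister job_A -> active={job_C:*/3}
Op 8: unregister job_C -> active={}
Op 9: register job_A */8 -> active={job_A:*/8}
Op 10: register job_E */14 -> active={job_A:*/8, job_E:*/14}
Op 11: register job_B */18 -> active={job_A:*/8, job_B:*/18, job_E:*/14}
Op 12: register job_A */16 -> active={job_A:*/16, job_B:*/18, job_E:*/14}
  job_A: interval 16, next fire after T=167 is 176
  job_B: interval 18, next fire after T=167 is 180
  job_E: interval 14, next fire after T=167 is 168
Earliest = 168, winner (lex tiebreak) = job_E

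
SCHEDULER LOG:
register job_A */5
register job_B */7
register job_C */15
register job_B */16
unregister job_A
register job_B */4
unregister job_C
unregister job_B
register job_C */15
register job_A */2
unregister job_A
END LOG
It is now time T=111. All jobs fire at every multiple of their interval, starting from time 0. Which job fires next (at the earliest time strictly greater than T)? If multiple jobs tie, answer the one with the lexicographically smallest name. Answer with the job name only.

Op 1: register job_A */5 -> active={job_A:*/5}
Op 2: register job_B */7 -> active={job_A:*/5, job_B:*/7}
Op 3: register job_C */15 -> active={job_A:*/5, job_B:*/7, job_C:*/15}
Op 4: register job_B */16 -> active={job_A:*/5, job_B:*/16, job_C:*/15}
Op 5: unregister job_A -> active={job_B:*/16, job_C:*/15}
Op 6: register job_B */4 -> active={job_B:*/4, job_C:*/15}
Op 7: unregister job_C -> active={job_B:*/4}
Op 8: unregister job_B -> active={}
Op 9: register job_C */15 -> active={job_C:*/15}
Op 10: register job_A */2 -> active={job_A:*/2, job_C:*/15}
Op 11: unregister job_A -> active={job_C:*/15}
  job_C: interval 15, next fire after T=111 is 120
Earliest = 120, winner (lex tiebreak) = job_C

Answer: job_C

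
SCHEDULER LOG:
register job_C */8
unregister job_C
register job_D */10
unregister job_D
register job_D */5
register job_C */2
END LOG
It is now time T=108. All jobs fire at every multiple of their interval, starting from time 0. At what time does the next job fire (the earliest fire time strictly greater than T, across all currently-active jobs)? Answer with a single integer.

Answer: 110

Derivation:
Op 1: register job_C */8 -> active={job_C:*/8}
Op 2: unregister job_C -> active={}
Op 3: register job_D */10 -> active={job_D:*/10}
Op 4: unregister job_D -> active={}
Op 5: register job_D */5 -> active={job_D:*/5}
Op 6: register job_C */2 -> active={job_C:*/2, job_D:*/5}
  job_C: interval 2, next fire after T=108 is 110
  job_D: interval 5, next fire after T=108 is 110
Earliest fire time = 110 (job job_C)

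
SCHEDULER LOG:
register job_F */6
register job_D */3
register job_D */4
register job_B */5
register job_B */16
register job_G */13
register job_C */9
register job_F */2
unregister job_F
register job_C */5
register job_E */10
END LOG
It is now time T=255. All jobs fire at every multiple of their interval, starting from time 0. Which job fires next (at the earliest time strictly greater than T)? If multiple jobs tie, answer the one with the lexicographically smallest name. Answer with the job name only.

Answer: job_B

Derivation:
Op 1: register job_F */6 -> active={job_F:*/6}
Op 2: register job_D */3 -> active={job_D:*/3, job_F:*/6}
Op 3: register job_D */4 -> active={job_D:*/4, job_F:*/6}
Op 4: register job_B */5 -> active={job_B:*/5, job_D:*/4, job_F:*/6}
Op 5: register job_B */16 -> active={job_B:*/16, job_D:*/4, job_F:*/6}
Op 6: register job_G */13 -> active={job_B:*/16, job_D:*/4, job_F:*/6, job_G:*/13}
Op 7: register job_C */9 -> active={job_B:*/16, job_C:*/9, job_D:*/4, job_F:*/6, job_G:*/13}
Op 8: register job_F */2 -> active={job_B:*/16, job_C:*/9, job_D:*/4, job_F:*/2, job_G:*/13}
Op 9: unregister job_F -> active={job_B:*/16, job_C:*/9, job_D:*/4, job_G:*/13}
Op 10: register job_C */5 -> active={job_B:*/16, job_C:*/5, job_D:*/4, job_G:*/13}
Op 11: register job_E */10 -> active={job_B:*/16, job_C:*/5, job_D:*/4, job_E:*/10, job_G:*/13}
  job_B: interval 16, next fire after T=255 is 256
  job_C: interval 5, next fire after T=255 is 260
  job_D: interval 4, next fire after T=255 is 256
  job_E: interval 10, next fire after T=255 is 260
  job_G: interval 13, next fire after T=255 is 260
Earliest = 256, winner (lex tiebreak) = job_B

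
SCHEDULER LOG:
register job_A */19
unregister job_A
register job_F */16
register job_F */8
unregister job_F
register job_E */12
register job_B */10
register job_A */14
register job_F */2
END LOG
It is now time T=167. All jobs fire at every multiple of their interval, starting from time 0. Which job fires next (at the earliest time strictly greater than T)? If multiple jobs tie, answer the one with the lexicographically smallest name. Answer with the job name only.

Op 1: register job_A */19 -> active={job_A:*/19}
Op 2: unregister job_A -> active={}
Op 3: register job_F */16 -> active={job_F:*/16}
Op 4: register job_F */8 -> active={job_F:*/8}
Op 5: unregister job_F -> active={}
Op 6: register job_E */12 -> active={job_E:*/12}
Op 7: register job_B */10 -> active={job_B:*/10, job_E:*/12}
Op 8: register job_A */14 -> active={job_A:*/14, job_B:*/10, job_E:*/12}
Op 9: register job_F */2 -> active={job_A:*/14, job_B:*/10, job_E:*/12, job_F:*/2}
  job_A: interval 14, next fire after T=167 is 168
  job_B: interval 10, next fire after T=167 is 170
  job_E: interval 12, next fire after T=167 is 168
  job_F: interval 2, next fire after T=167 is 168
Earliest = 168, winner (lex tiebreak) = job_A

Answer: job_A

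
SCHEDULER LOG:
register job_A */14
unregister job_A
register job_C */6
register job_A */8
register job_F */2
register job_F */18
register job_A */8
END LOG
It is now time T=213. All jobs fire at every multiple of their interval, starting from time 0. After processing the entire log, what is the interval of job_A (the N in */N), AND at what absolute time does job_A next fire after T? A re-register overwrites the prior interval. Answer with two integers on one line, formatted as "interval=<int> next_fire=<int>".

Answer: interval=8 next_fire=216

Derivation:
Op 1: register job_A */14 -> active={job_A:*/14}
Op 2: unregister job_A -> active={}
Op 3: register job_C */6 -> active={job_C:*/6}
Op 4: register job_A */8 -> active={job_A:*/8, job_C:*/6}
Op 5: register job_F */2 -> active={job_A:*/8, job_C:*/6, job_F:*/2}
Op 6: register job_F */18 -> active={job_A:*/8, job_C:*/6, job_F:*/18}
Op 7: register job_A */8 -> active={job_A:*/8, job_C:*/6, job_F:*/18}
Final interval of job_A = 8
Next fire of job_A after T=213: (213//8+1)*8 = 216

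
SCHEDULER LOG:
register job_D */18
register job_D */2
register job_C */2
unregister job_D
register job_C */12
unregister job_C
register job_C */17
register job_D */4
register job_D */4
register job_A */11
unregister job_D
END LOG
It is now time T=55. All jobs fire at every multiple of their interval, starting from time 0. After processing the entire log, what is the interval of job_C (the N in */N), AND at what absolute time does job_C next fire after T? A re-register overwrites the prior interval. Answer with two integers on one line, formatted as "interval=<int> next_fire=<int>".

Op 1: register job_D */18 -> active={job_D:*/18}
Op 2: register job_D */2 -> active={job_D:*/2}
Op 3: register job_C */2 -> active={job_C:*/2, job_D:*/2}
Op 4: unregister job_D -> active={job_C:*/2}
Op 5: register job_C */12 -> active={job_C:*/12}
Op 6: unregister job_C -> active={}
Op 7: register job_C */17 -> active={job_C:*/17}
Op 8: register job_D */4 -> active={job_C:*/17, job_D:*/4}
Op 9: register job_D */4 -> active={job_C:*/17, job_D:*/4}
Op 10: register job_A */11 -> active={job_A:*/11, job_C:*/17, job_D:*/4}
Op 11: unregister job_D -> active={job_A:*/11, job_C:*/17}
Final interval of job_C = 17
Next fire of job_C after T=55: (55//17+1)*17 = 68

Answer: interval=17 next_fire=68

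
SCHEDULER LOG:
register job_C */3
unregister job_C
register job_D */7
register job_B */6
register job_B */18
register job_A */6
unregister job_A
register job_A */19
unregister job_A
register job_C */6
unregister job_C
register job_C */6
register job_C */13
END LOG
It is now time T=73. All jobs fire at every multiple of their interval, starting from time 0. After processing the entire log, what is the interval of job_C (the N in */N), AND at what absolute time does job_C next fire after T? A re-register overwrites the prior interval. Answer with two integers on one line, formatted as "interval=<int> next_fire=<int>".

Answer: interval=13 next_fire=78

Derivation:
Op 1: register job_C */3 -> active={job_C:*/3}
Op 2: unregister job_C -> active={}
Op 3: register job_D */7 -> active={job_D:*/7}
Op 4: register job_B */6 -> active={job_B:*/6, job_D:*/7}
Op 5: register job_B */18 -> active={job_B:*/18, job_D:*/7}
Op 6: register job_A */6 -> active={job_A:*/6, job_B:*/18, job_D:*/7}
Op 7: unregister job_A -> active={job_B:*/18, job_D:*/7}
Op 8: register job_A */19 -> active={job_A:*/19, job_B:*/18, job_D:*/7}
Op 9: unregister job_A -> active={job_B:*/18, job_D:*/7}
Op 10: register job_C */6 -> active={job_B:*/18, job_C:*/6, job_D:*/7}
Op 11: unregister job_C -> active={job_B:*/18, job_D:*/7}
Op 12: register job_C */6 -> active={job_B:*/18, job_C:*/6, job_D:*/7}
Op 13: register job_C */13 -> active={job_B:*/18, job_C:*/13, job_D:*/7}
Final interval of job_C = 13
Next fire of job_C after T=73: (73//13+1)*13 = 78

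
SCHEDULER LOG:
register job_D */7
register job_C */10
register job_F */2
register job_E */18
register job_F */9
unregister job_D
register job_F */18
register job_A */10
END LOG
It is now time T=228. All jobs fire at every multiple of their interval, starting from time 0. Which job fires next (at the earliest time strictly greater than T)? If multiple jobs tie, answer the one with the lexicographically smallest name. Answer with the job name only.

Op 1: register job_D */7 -> active={job_D:*/7}
Op 2: register job_C */10 -> active={job_C:*/10, job_D:*/7}
Op 3: register job_F */2 -> active={job_C:*/10, job_D:*/7, job_F:*/2}
Op 4: register job_E */18 -> active={job_C:*/10, job_D:*/7, job_E:*/18, job_F:*/2}
Op 5: register job_F */9 -> active={job_C:*/10, job_D:*/7, job_E:*/18, job_F:*/9}
Op 6: unregister job_D -> active={job_C:*/10, job_E:*/18, job_F:*/9}
Op 7: register job_F */18 -> active={job_C:*/10, job_E:*/18, job_F:*/18}
Op 8: register job_A */10 -> active={job_A:*/10, job_C:*/10, job_E:*/18, job_F:*/18}
  job_A: interval 10, next fire after T=228 is 230
  job_C: interval 10, next fire after T=228 is 230
  job_E: interval 18, next fire after T=228 is 234
  job_F: interval 18, next fire after T=228 is 234
Earliest = 230, winner (lex tiebreak) = job_A

Answer: job_A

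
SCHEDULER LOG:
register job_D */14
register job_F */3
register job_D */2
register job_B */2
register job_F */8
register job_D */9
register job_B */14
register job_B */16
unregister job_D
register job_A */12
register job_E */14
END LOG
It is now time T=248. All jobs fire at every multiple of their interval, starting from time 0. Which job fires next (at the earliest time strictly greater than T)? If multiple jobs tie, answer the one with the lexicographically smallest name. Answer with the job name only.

Op 1: register job_D */14 -> active={job_D:*/14}
Op 2: register job_F */3 -> active={job_D:*/14, job_F:*/3}
Op 3: register job_D */2 -> active={job_D:*/2, job_F:*/3}
Op 4: register job_B */2 -> active={job_B:*/2, job_D:*/2, job_F:*/3}
Op 5: register job_F */8 -> active={job_B:*/2, job_D:*/2, job_F:*/8}
Op 6: register job_D */9 -> active={job_B:*/2, job_D:*/9, job_F:*/8}
Op 7: register job_B */14 -> active={job_B:*/14, job_D:*/9, job_F:*/8}
Op 8: register job_B */16 -> active={job_B:*/16, job_D:*/9, job_F:*/8}
Op 9: unregister job_D -> active={job_B:*/16, job_F:*/8}
Op 10: register job_A */12 -> active={job_A:*/12, job_B:*/16, job_F:*/8}
Op 11: register job_E */14 -> active={job_A:*/12, job_B:*/16, job_E:*/14, job_F:*/8}
  job_A: interval 12, next fire after T=248 is 252
  job_B: interval 16, next fire after T=248 is 256
  job_E: interval 14, next fire after T=248 is 252
  job_F: interval 8, next fire after T=248 is 256
Earliest = 252, winner (lex tiebreak) = job_A

Answer: job_A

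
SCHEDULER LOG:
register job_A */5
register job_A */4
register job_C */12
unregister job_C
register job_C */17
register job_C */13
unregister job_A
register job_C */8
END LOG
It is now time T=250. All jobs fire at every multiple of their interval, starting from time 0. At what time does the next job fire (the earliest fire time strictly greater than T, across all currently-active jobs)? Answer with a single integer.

Answer: 256

Derivation:
Op 1: register job_A */5 -> active={job_A:*/5}
Op 2: register job_A */4 -> active={job_A:*/4}
Op 3: register job_C */12 -> active={job_A:*/4, job_C:*/12}
Op 4: unregister job_C -> active={job_A:*/4}
Op 5: register job_C */17 -> active={job_A:*/4, job_C:*/17}
Op 6: register job_C */13 -> active={job_A:*/4, job_C:*/13}
Op 7: unregister job_A -> active={job_C:*/13}
Op 8: register job_C */8 -> active={job_C:*/8}
  job_C: interval 8, next fire after T=250 is 256
Earliest fire time = 256 (job job_C)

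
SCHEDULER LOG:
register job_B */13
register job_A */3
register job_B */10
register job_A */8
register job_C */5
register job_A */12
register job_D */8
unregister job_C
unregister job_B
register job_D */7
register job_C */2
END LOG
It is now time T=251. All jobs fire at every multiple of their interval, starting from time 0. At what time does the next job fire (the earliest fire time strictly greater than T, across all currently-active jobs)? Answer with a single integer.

Answer: 252

Derivation:
Op 1: register job_B */13 -> active={job_B:*/13}
Op 2: register job_A */3 -> active={job_A:*/3, job_B:*/13}
Op 3: register job_B */10 -> active={job_A:*/3, job_B:*/10}
Op 4: register job_A */8 -> active={job_A:*/8, job_B:*/10}
Op 5: register job_C */5 -> active={job_A:*/8, job_B:*/10, job_C:*/5}
Op 6: register job_A */12 -> active={job_A:*/12, job_B:*/10, job_C:*/5}
Op 7: register job_D */8 -> active={job_A:*/12, job_B:*/10, job_C:*/5, job_D:*/8}
Op 8: unregister job_C -> active={job_A:*/12, job_B:*/10, job_D:*/8}
Op 9: unregister job_B -> active={job_A:*/12, job_D:*/8}
Op 10: register job_D */7 -> active={job_A:*/12, job_D:*/7}
Op 11: register job_C */2 -> active={job_A:*/12, job_C:*/2, job_D:*/7}
  job_A: interval 12, next fire after T=251 is 252
  job_C: interval 2, next fire after T=251 is 252
  job_D: interval 7, next fire after T=251 is 252
Earliest fire time = 252 (job job_A)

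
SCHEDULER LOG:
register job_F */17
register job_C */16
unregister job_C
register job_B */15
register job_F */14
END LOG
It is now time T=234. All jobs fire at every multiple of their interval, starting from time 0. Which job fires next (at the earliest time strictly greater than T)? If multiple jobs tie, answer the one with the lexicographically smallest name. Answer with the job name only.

Op 1: register job_F */17 -> active={job_F:*/17}
Op 2: register job_C */16 -> active={job_C:*/16, job_F:*/17}
Op 3: unregister job_C -> active={job_F:*/17}
Op 4: register job_B */15 -> active={job_B:*/15, job_F:*/17}
Op 5: register job_F */14 -> active={job_B:*/15, job_F:*/14}
  job_B: interval 15, next fire after T=234 is 240
  job_F: interval 14, next fire after T=234 is 238
Earliest = 238, winner (lex tiebreak) = job_F

Answer: job_F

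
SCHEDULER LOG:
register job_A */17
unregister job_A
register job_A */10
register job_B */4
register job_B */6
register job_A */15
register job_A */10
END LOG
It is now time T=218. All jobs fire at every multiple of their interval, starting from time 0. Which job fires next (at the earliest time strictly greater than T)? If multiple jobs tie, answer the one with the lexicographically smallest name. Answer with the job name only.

Op 1: register job_A */17 -> active={job_A:*/17}
Op 2: unregister job_A -> active={}
Op 3: register job_A */10 -> active={job_A:*/10}
Op 4: register job_B */4 -> active={job_A:*/10, job_B:*/4}
Op 5: register job_B */6 -> active={job_A:*/10, job_B:*/6}
Op 6: register job_A */15 -> active={job_A:*/15, job_B:*/6}
Op 7: register job_A */10 -> active={job_A:*/10, job_B:*/6}
  job_A: interval 10, next fire after T=218 is 220
  job_B: interval 6, next fire after T=218 is 222
Earliest = 220, winner (lex tiebreak) = job_A

Answer: job_A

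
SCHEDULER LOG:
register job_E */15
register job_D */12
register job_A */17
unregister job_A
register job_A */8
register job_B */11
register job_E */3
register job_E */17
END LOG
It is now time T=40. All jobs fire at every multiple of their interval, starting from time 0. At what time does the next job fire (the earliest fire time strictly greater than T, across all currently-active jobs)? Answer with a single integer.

Answer: 44

Derivation:
Op 1: register job_E */15 -> active={job_E:*/15}
Op 2: register job_D */12 -> active={job_D:*/12, job_E:*/15}
Op 3: register job_A */17 -> active={job_A:*/17, job_D:*/12, job_E:*/15}
Op 4: unregister job_A -> active={job_D:*/12, job_E:*/15}
Op 5: register job_A */8 -> active={job_A:*/8, job_D:*/12, job_E:*/15}
Op 6: register job_B */11 -> active={job_A:*/8, job_B:*/11, job_D:*/12, job_E:*/15}
Op 7: register job_E */3 -> active={job_A:*/8, job_B:*/11, job_D:*/12, job_E:*/3}
Op 8: register job_E */17 -> active={job_A:*/8, job_B:*/11, job_D:*/12, job_E:*/17}
  job_A: interval 8, next fire after T=40 is 48
  job_B: interval 11, next fire after T=40 is 44
  job_D: interval 12, next fire after T=40 is 48
  job_E: interval 17, next fire after T=40 is 51
Earliest fire time = 44 (job job_B)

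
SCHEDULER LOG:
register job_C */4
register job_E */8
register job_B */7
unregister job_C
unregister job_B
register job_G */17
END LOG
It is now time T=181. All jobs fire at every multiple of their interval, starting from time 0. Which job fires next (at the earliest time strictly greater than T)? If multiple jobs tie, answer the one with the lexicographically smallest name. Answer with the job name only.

Answer: job_E

Derivation:
Op 1: register job_C */4 -> active={job_C:*/4}
Op 2: register job_E */8 -> active={job_C:*/4, job_E:*/8}
Op 3: register job_B */7 -> active={job_B:*/7, job_C:*/4, job_E:*/8}
Op 4: unregister job_C -> active={job_B:*/7, job_E:*/8}
Op 5: unregister job_B -> active={job_E:*/8}
Op 6: register job_G */17 -> active={job_E:*/8, job_G:*/17}
  job_E: interval 8, next fire after T=181 is 184
  job_G: interval 17, next fire after T=181 is 187
Earliest = 184, winner (lex tiebreak) = job_E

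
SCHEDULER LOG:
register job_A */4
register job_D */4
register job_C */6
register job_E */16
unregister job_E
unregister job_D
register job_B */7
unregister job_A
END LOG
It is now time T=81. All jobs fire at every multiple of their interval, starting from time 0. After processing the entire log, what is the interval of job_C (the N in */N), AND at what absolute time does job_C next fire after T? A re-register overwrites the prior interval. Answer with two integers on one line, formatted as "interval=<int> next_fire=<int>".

Op 1: register job_A */4 -> active={job_A:*/4}
Op 2: register job_D */4 -> active={job_A:*/4, job_D:*/4}
Op 3: register job_C */6 -> active={job_A:*/4, job_C:*/6, job_D:*/4}
Op 4: register job_E */16 -> active={job_A:*/4, job_C:*/6, job_D:*/4, job_E:*/16}
Op 5: unregister job_E -> active={job_A:*/4, job_C:*/6, job_D:*/4}
Op 6: unregister job_D -> active={job_A:*/4, job_C:*/6}
Op 7: register job_B */7 -> active={job_A:*/4, job_B:*/7, job_C:*/6}
Op 8: unregister job_A -> active={job_B:*/7, job_C:*/6}
Final interval of job_C = 6
Next fire of job_C after T=81: (81//6+1)*6 = 84

Answer: interval=6 next_fire=84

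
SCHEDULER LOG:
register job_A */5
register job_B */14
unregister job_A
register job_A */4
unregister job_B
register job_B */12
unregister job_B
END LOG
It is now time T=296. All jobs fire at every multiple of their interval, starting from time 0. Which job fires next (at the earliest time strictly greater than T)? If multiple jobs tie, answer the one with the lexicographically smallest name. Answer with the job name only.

Answer: job_A

Derivation:
Op 1: register job_A */5 -> active={job_A:*/5}
Op 2: register job_B */14 -> active={job_A:*/5, job_B:*/14}
Op 3: unregister job_A -> active={job_B:*/14}
Op 4: register job_A */4 -> active={job_A:*/4, job_B:*/14}
Op 5: unregister job_B -> active={job_A:*/4}
Op 6: register job_B */12 -> active={job_A:*/4, job_B:*/12}
Op 7: unregister job_B -> active={job_A:*/4}
  job_A: interval 4, next fire after T=296 is 300
Earliest = 300, winner (lex tiebreak) = job_A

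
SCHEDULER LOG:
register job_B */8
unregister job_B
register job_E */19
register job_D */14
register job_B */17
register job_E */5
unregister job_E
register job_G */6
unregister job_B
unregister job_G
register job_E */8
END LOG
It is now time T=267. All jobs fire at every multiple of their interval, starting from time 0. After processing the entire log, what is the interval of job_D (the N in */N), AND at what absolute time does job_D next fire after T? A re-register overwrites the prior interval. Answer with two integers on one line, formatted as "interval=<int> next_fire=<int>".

Answer: interval=14 next_fire=280

Derivation:
Op 1: register job_B */8 -> active={job_B:*/8}
Op 2: unregister job_B -> active={}
Op 3: register job_E */19 -> active={job_E:*/19}
Op 4: register job_D */14 -> active={job_D:*/14, job_E:*/19}
Op 5: register job_B */17 -> active={job_B:*/17, job_D:*/14, job_E:*/19}
Op 6: register job_E */5 -> active={job_B:*/17, job_D:*/14, job_E:*/5}
Op 7: unregister job_E -> active={job_B:*/17, job_D:*/14}
Op 8: register job_G */6 -> active={job_B:*/17, job_D:*/14, job_G:*/6}
Op 9: unregister job_B -> active={job_D:*/14, job_G:*/6}
Op 10: unregister job_G -> active={job_D:*/14}
Op 11: register job_E */8 -> active={job_D:*/14, job_E:*/8}
Final interval of job_D = 14
Next fire of job_D after T=267: (267//14+1)*14 = 280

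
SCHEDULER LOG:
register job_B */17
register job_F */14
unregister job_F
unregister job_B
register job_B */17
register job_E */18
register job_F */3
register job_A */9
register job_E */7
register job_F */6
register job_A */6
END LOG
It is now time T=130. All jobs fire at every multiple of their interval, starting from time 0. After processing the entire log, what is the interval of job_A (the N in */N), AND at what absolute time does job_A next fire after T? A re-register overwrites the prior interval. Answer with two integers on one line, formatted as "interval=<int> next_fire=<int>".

Op 1: register job_B */17 -> active={job_B:*/17}
Op 2: register job_F */14 -> active={job_B:*/17, job_F:*/14}
Op 3: unregister job_F -> active={job_B:*/17}
Op 4: unregister job_B -> active={}
Op 5: register job_B */17 -> active={job_B:*/17}
Op 6: register job_E */18 -> active={job_B:*/17, job_E:*/18}
Op 7: register job_F */3 -> active={job_B:*/17, job_E:*/18, job_F:*/3}
Op 8: register job_A */9 -> active={job_A:*/9, job_B:*/17, job_E:*/18, job_F:*/3}
Op 9: register job_E */7 -> active={job_A:*/9, job_B:*/17, job_E:*/7, job_F:*/3}
Op 10: register job_F */6 -> active={job_A:*/9, job_B:*/17, job_E:*/7, job_F:*/6}
Op 11: register job_A */6 -> active={job_A:*/6, job_B:*/17, job_E:*/7, job_F:*/6}
Final interval of job_A = 6
Next fire of job_A after T=130: (130//6+1)*6 = 132

Answer: interval=6 next_fire=132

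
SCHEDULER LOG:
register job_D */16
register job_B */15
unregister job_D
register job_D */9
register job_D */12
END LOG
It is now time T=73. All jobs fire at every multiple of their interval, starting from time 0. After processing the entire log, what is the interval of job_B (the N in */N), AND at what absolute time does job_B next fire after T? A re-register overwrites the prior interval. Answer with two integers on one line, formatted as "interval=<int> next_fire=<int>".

Answer: interval=15 next_fire=75

Derivation:
Op 1: register job_D */16 -> active={job_D:*/16}
Op 2: register job_B */15 -> active={job_B:*/15, job_D:*/16}
Op 3: unregister job_D -> active={job_B:*/15}
Op 4: register job_D */9 -> active={job_B:*/15, job_D:*/9}
Op 5: register job_D */12 -> active={job_B:*/15, job_D:*/12}
Final interval of job_B = 15
Next fire of job_B after T=73: (73//15+1)*15 = 75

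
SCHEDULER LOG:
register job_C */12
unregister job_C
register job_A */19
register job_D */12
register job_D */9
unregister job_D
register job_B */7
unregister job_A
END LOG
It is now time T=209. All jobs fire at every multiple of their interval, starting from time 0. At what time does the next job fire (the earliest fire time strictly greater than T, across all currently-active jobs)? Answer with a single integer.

Op 1: register job_C */12 -> active={job_C:*/12}
Op 2: unregister job_C -> active={}
Op 3: register job_A */19 -> active={job_A:*/19}
Op 4: register job_D */12 -> active={job_A:*/19, job_D:*/12}
Op 5: register job_D */9 -> active={job_A:*/19, job_D:*/9}
Op 6: unregister job_D -> active={job_A:*/19}
Op 7: register job_B */7 -> active={job_A:*/19, job_B:*/7}
Op 8: unregister job_A -> active={job_B:*/7}
  job_B: interval 7, next fire after T=209 is 210
Earliest fire time = 210 (job job_B)

Answer: 210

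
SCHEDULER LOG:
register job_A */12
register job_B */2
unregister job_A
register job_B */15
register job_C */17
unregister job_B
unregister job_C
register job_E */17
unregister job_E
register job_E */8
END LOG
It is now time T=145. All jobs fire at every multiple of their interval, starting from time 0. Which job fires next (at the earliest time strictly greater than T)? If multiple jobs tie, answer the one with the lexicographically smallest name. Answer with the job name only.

Op 1: register job_A */12 -> active={job_A:*/12}
Op 2: register job_B */2 -> active={job_A:*/12, job_B:*/2}
Op 3: unregister job_A -> active={job_B:*/2}
Op 4: register job_B */15 -> active={job_B:*/15}
Op 5: register job_C */17 -> active={job_B:*/15, job_C:*/17}
Op 6: unregister job_B -> active={job_C:*/17}
Op 7: unregister job_C -> active={}
Op 8: register job_E */17 -> active={job_E:*/17}
Op 9: unregister job_E -> active={}
Op 10: register job_E */8 -> active={job_E:*/8}
  job_E: interval 8, next fire after T=145 is 152
Earliest = 152, winner (lex tiebreak) = job_E

Answer: job_E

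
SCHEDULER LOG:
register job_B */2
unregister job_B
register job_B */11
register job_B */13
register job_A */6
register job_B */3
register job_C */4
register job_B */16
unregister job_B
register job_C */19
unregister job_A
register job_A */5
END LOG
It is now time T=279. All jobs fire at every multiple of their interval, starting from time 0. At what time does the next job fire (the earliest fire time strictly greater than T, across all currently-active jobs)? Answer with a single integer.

Op 1: register job_B */2 -> active={job_B:*/2}
Op 2: unregister job_B -> active={}
Op 3: register job_B */11 -> active={job_B:*/11}
Op 4: register job_B */13 -> active={job_B:*/13}
Op 5: register job_A */6 -> active={job_A:*/6, job_B:*/13}
Op 6: register job_B */3 -> active={job_A:*/6, job_B:*/3}
Op 7: register job_C */4 -> active={job_A:*/6, job_B:*/3, job_C:*/4}
Op 8: register job_B */16 -> active={job_A:*/6, job_B:*/16, job_C:*/4}
Op 9: unregister job_B -> active={job_A:*/6, job_C:*/4}
Op 10: register job_C */19 -> active={job_A:*/6, job_C:*/19}
Op 11: unregister job_A -> active={job_C:*/19}
Op 12: register job_A */5 -> active={job_A:*/5, job_C:*/19}
  job_A: interval 5, next fire after T=279 is 280
  job_C: interval 19, next fire after T=279 is 285
Earliest fire time = 280 (job job_A)

Answer: 280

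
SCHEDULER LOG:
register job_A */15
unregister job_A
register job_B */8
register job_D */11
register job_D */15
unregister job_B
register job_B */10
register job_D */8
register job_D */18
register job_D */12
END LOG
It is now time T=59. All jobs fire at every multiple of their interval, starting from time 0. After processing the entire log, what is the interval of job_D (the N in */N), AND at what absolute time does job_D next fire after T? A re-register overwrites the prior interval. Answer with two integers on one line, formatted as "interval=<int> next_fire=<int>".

Op 1: register job_A */15 -> active={job_A:*/15}
Op 2: unregister job_A -> active={}
Op 3: register job_B */8 -> active={job_B:*/8}
Op 4: register job_D */11 -> active={job_B:*/8, job_D:*/11}
Op 5: register job_D */15 -> active={job_B:*/8, job_D:*/15}
Op 6: unregister job_B -> active={job_D:*/15}
Op 7: register job_B */10 -> active={job_B:*/10, job_D:*/15}
Op 8: register job_D */8 -> active={job_B:*/10, job_D:*/8}
Op 9: register job_D */18 -> active={job_B:*/10, job_D:*/18}
Op 10: register job_D */12 -> active={job_B:*/10, job_D:*/12}
Final interval of job_D = 12
Next fire of job_D after T=59: (59//12+1)*12 = 60

Answer: interval=12 next_fire=60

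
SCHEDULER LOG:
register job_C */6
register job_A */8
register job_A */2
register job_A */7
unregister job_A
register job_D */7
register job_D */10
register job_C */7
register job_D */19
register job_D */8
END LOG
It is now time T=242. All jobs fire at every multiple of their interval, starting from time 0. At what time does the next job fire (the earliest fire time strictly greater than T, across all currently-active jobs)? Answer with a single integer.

Op 1: register job_C */6 -> active={job_C:*/6}
Op 2: register job_A */8 -> active={job_A:*/8, job_C:*/6}
Op 3: register job_A */2 -> active={job_A:*/2, job_C:*/6}
Op 4: register job_A */7 -> active={job_A:*/7, job_C:*/6}
Op 5: unregister job_A -> active={job_C:*/6}
Op 6: register job_D */7 -> active={job_C:*/6, job_D:*/7}
Op 7: register job_D */10 -> active={job_C:*/6, job_D:*/10}
Op 8: register job_C */7 -> active={job_C:*/7, job_D:*/10}
Op 9: register job_D */19 -> active={job_C:*/7, job_D:*/19}
Op 10: register job_D */8 -> active={job_C:*/7, job_D:*/8}
  job_C: interval 7, next fire after T=242 is 245
  job_D: interval 8, next fire after T=242 is 248
Earliest fire time = 245 (job job_C)

Answer: 245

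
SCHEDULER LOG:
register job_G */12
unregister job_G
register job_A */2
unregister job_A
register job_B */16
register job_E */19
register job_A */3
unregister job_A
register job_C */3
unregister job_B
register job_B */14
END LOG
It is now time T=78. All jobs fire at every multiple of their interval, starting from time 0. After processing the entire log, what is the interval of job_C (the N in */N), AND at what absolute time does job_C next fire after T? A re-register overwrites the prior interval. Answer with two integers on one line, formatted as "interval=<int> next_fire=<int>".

Answer: interval=3 next_fire=81

Derivation:
Op 1: register job_G */12 -> active={job_G:*/12}
Op 2: unregister job_G -> active={}
Op 3: register job_A */2 -> active={job_A:*/2}
Op 4: unregister job_A -> active={}
Op 5: register job_B */16 -> active={job_B:*/16}
Op 6: register job_E */19 -> active={job_B:*/16, job_E:*/19}
Op 7: register job_A */3 -> active={job_A:*/3, job_B:*/16, job_E:*/19}
Op 8: unregister job_A -> active={job_B:*/16, job_E:*/19}
Op 9: register job_C */3 -> active={job_B:*/16, job_C:*/3, job_E:*/19}
Op 10: unregister job_B -> active={job_C:*/3, job_E:*/19}
Op 11: register job_B */14 -> active={job_B:*/14, job_C:*/3, job_E:*/19}
Final interval of job_C = 3
Next fire of job_C after T=78: (78//3+1)*3 = 81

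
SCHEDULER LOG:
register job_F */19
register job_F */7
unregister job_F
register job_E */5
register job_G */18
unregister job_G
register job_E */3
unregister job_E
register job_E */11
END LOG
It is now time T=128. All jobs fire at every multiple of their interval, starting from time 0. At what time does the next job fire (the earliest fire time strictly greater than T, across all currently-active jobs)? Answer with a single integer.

Answer: 132

Derivation:
Op 1: register job_F */19 -> active={job_F:*/19}
Op 2: register job_F */7 -> active={job_F:*/7}
Op 3: unregister job_F -> active={}
Op 4: register job_E */5 -> active={job_E:*/5}
Op 5: register job_G */18 -> active={job_E:*/5, job_G:*/18}
Op 6: unregister job_G -> active={job_E:*/5}
Op 7: register job_E */3 -> active={job_E:*/3}
Op 8: unregister job_E -> active={}
Op 9: register job_E */11 -> active={job_E:*/11}
  job_E: interval 11, next fire after T=128 is 132
Earliest fire time = 132 (job job_E)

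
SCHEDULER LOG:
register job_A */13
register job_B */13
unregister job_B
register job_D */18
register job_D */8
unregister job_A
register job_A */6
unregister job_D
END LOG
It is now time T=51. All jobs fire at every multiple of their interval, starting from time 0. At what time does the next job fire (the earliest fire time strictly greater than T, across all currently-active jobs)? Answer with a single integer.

Answer: 54

Derivation:
Op 1: register job_A */13 -> active={job_A:*/13}
Op 2: register job_B */13 -> active={job_A:*/13, job_B:*/13}
Op 3: unregister job_B -> active={job_A:*/13}
Op 4: register job_D */18 -> active={job_A:*/13, job_D:*/18}
Op 5: register job_D */8 -> active={job_A:*/13, job_D:*/8}
Op 6: unregister job_A -> active={job_D:*/8}
Op 7: register job_A */6 -> active={job_A:*/6, job_D:*/8}
Op 8: unregister job_D -> active={job_A:*/6}
  job_A: interval 6, next fire after T=51 is 54
Earliest fire time = 54 (job job_A)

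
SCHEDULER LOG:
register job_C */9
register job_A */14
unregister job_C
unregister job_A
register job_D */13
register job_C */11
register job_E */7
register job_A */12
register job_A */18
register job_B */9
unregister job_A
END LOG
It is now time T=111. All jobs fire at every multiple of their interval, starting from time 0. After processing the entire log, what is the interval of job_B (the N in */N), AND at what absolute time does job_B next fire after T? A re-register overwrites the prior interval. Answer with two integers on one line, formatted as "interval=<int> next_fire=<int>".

Op 1: register job_C */9 -> active={job_C:*/9}
Op 2: register job_A */14 -> active={job_A:*/14, job_C:*/9}
Op 3: unregister job_C -> active={job_A:*/14}
Op 4: unregister job_A -> active={}
Op 5: register job_D */13 -> active={job_D:*/13}
Op 6: register job_C */11 -> active={job_C:*/11, job_D:*/13}
Op 7: register job_E */7 -> active={job_C:*/11, job_D:*/13, job_E:*/7}
Op 8: register job_A */12 -> active={job_A:*/12, job_C:*/11, job_D:*/13, job_E:*/7}
Op 9: register job_A */18 -> active={job_A:*/18, job_C:*/11, job_D:*/13, job_E:*/7}
Op 10: register job_B */9 -> active={job_A:*/18, job_B:*/9, job_C:*/11, job_D:*/13, job_E:*/7}
Op 11: unregister job_A -> active={job_B:*/9, job_C:*/11, job_D:*/13, job_E:*/7}
Final interval of job_B = 9
Next fire of job_B after T=111: (111//9+1)*9 = 117

Answer: interval=9 next_fire=117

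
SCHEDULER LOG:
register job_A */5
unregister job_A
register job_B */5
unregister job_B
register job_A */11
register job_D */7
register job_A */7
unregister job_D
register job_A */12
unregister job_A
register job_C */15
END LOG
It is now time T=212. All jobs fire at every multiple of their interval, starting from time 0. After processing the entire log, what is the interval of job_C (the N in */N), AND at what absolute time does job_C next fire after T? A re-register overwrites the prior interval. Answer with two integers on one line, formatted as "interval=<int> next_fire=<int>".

Op 1: register job_A */5 -> active={job_A:*/5}
Op 2: unregister job_A -> active={}
Op 3: register job_B */5 -> active={job_B:*/5}
Op 4: unregister job_B -> active={}
Op 5: register job_A */11 -> active={job_A:*/11}
Op 6: register job_D */7 -> active={job_A:*/11, job_D:*/7}
Op 7: register job_A */7 -> active={job_A:*/7, job_D:*/7}
Op 8: unregister job_D -> active={job_A:*/7}
Op 9: register job_A */12 -> active={job_A:*/12}
Op 10: unregister job_A -> active={}
Op 11: register job_C */15 -> active={job_C:*/15}
Final interval of job_C = 15
Next fire of job_C after T=212: (212//15+1)*15 = 225

Answer: interval=15 next_fire=225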